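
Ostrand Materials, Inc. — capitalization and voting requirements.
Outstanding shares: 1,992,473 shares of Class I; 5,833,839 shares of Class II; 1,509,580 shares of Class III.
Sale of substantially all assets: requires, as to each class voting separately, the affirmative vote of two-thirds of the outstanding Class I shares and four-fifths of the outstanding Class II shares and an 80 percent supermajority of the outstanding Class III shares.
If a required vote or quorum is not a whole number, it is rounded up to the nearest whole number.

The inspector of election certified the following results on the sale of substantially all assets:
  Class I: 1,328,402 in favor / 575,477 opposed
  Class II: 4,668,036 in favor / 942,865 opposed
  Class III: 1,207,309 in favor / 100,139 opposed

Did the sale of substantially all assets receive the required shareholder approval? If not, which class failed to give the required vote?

Not approved — the Class III shares did not give the required vote.

Class I: 2/3 of 1992473 = 1328315.33, rounded up to 1328316; 1,328,316 required, 1,328,402 in favor — approved.
Class II: 4/5 of 5833839 = 4667071.20, rounded up to 4667072; 4,667,072 required, 4,668,036 in favor — approved.
Class III: 4/5 of 1509580 = 1207664; 1,207,664 required, 1,207,309 in favor — not approved.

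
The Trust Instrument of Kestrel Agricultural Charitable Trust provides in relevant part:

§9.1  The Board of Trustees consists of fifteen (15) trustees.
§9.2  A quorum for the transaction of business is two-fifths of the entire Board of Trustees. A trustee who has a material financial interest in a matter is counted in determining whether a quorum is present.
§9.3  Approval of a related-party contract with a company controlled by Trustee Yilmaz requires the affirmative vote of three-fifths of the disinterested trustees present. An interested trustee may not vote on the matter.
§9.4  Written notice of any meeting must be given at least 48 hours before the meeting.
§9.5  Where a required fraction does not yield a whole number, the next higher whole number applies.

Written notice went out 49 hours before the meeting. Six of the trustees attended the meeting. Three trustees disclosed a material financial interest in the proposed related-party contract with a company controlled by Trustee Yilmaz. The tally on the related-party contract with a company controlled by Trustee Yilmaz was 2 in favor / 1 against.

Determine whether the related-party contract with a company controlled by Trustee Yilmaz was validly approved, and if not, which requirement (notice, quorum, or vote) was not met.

Valid — all requirements satisfied.

Notice: 49 hours given; 48 required (49 ≥ 48). Satisfied.
Quorum: 6 present (interested trustees count toward quorum); quorum is 6. Satisfied.
Vote: the related-party contract with a company controlled by Trustee Yilmaz requires three-fifths of the disinterested trustees present (6 − 3 = 3). 3/5 of 3 = 1.80, rounded up to 2, so 2 affirmative votes are needed; 2 voted in favor. Satisfied.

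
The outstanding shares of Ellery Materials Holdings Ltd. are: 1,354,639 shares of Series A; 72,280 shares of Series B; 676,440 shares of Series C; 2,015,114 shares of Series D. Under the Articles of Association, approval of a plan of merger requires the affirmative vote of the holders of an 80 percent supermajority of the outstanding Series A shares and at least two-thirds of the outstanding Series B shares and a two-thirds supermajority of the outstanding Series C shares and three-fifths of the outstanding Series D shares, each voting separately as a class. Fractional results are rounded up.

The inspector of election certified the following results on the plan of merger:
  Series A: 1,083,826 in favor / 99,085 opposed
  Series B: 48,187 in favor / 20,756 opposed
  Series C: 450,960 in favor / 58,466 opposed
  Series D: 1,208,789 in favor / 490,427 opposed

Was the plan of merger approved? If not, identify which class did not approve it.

Series A: 4/5 of 1354639 = 1083711.20, rounded up to 1083712; 1,083,712 required, 1,083,826 in favor — approved.
Series B: 2/3 of 72280 = 48186.67, rounded up to 48187; 48,187 required, 48,187 in favor — approved.
Series C: 2/3 of 676440 = 450960; 450,960 required, 450,960 in favor — approved.
Series D: 3/5 of 2015114 = 1209068.40, rounded up to 1209069; 1,209,069 required, 1,208,789 in favor — not approved.

Not approved — the Series D shares did not give the required vote.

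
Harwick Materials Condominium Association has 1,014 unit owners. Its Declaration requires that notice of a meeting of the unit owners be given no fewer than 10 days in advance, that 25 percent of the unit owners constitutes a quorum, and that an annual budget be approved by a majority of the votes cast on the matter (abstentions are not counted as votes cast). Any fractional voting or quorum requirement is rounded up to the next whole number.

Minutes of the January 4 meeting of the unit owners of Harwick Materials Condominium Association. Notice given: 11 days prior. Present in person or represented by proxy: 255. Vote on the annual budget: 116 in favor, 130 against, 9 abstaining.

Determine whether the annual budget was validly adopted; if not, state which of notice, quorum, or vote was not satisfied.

Invalid — vote requirement not satisfied.

Notice: 11 days given; 10 required. Satisfied.
Quorum: 25% of 1,014 = 253.50, rounded up to 254; 255 present. Satisfied.
Vote: requires a majority of the votes cast (255 − 9 abstaining = 246); a majority of 246 is 124, so 124 needed; 116 in favor. Not satisfied.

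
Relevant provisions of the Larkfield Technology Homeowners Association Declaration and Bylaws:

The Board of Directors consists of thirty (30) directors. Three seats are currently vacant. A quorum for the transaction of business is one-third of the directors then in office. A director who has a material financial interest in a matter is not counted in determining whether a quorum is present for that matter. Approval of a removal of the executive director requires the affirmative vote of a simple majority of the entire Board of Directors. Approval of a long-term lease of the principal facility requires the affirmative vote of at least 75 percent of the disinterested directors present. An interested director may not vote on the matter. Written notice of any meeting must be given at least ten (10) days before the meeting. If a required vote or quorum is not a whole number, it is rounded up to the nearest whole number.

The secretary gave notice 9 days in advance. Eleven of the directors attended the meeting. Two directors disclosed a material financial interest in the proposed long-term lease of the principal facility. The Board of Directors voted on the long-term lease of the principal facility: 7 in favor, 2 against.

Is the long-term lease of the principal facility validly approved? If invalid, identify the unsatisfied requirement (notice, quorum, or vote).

Invalid — notice requirement not satisfied.

Notice: 9 days given; 10 required (9 < 10). Not satisfied.
Quorum: 11 present, but the 2 interested directors do not count, leaving 9. Quorum is 9. Satisfied.
Vote: the long-term lease of the principal facility requires three-fourths of the disinterested directors present (11 − 2 = 9). 3/4 of 9 = 6.75, rounded up to 7, so 7 affirmative votes are needed; 7 voted in favor. Satisfied.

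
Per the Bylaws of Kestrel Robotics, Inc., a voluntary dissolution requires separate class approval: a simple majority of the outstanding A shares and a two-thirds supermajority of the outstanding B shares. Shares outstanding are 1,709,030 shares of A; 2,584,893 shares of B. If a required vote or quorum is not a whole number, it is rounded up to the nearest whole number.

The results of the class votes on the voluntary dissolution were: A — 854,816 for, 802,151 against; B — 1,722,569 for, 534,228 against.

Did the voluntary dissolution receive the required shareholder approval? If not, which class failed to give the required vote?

A: a majority of 1709030 is 854516; 854,516 required, 854,816 in favor — approved.
B: 2/3 of 2584893 = 1723262; 1,723,262 required, 1,722,569 in favor — not approved.

Not approved — the B shares did not give the required vote.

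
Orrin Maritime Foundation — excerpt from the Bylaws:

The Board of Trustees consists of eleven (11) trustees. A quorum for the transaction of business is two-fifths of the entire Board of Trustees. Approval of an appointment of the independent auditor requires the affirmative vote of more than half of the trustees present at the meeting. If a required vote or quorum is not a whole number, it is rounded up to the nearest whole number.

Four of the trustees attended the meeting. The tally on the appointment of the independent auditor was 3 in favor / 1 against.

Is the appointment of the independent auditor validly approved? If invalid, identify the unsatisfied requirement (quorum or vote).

Quorum: 4 present; quorum is 5. Not satisfied.
Vote: the appointment of the independent auditor requires a majority of the trustees present (4). A majority of 4 is 3, so 3 affirmative votes are needed; 3 voted in favor. Satisfied. (Moot — without a quorum no business can be validly transacted.)

Invalid — quorum requirement not satisfied.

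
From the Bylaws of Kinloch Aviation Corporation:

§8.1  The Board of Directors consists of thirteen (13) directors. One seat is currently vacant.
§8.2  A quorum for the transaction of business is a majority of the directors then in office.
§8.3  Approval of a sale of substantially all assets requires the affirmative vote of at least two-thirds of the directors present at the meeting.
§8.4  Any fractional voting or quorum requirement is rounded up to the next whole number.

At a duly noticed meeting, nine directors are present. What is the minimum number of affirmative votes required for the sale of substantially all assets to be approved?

The sale of substantially all assets requires two-thirds of the directors present (9).
2/3 of 9 = 6.

6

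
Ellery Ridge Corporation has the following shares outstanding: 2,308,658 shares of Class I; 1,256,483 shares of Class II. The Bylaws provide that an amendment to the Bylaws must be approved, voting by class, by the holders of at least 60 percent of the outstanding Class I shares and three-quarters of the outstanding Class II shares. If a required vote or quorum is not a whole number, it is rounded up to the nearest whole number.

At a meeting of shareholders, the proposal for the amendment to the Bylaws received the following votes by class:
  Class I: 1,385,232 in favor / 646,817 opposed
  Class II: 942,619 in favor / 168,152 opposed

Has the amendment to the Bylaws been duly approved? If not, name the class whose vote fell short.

Class I: 3/5 of 2308658 = 1385194.80, rounded up to 1385195; 1,385,195 required, 1,385,232 in favor — approved.
Class II: 3/4 of 1256483 = 942362.25, rounded up to 942363; 942,363 required, 942,619 in favor — approved.

Approved — every class gave the required vote.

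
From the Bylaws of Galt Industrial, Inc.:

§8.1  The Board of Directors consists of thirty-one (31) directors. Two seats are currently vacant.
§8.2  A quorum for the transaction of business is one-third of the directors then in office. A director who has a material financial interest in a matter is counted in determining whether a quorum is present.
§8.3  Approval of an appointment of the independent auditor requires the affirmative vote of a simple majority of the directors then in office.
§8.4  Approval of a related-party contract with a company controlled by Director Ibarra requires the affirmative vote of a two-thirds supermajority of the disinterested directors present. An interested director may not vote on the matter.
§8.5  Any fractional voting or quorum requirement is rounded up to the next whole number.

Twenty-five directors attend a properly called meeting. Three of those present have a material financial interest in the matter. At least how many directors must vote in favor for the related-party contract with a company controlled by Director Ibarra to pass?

The related-party contract with a company controlled by Director Ibarra requires two-thirds of the disinterested directors present (25 − 3 = 22).
2/3 of 22 = 14.67, rounded up to 15.

15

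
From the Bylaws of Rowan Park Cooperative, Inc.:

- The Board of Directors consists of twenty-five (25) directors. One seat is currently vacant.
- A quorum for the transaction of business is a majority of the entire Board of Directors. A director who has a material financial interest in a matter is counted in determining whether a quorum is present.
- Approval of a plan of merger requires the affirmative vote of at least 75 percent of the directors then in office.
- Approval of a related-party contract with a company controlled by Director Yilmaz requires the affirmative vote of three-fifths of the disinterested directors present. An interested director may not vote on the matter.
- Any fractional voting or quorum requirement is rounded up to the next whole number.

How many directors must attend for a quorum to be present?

13

A majority of 25 is 13.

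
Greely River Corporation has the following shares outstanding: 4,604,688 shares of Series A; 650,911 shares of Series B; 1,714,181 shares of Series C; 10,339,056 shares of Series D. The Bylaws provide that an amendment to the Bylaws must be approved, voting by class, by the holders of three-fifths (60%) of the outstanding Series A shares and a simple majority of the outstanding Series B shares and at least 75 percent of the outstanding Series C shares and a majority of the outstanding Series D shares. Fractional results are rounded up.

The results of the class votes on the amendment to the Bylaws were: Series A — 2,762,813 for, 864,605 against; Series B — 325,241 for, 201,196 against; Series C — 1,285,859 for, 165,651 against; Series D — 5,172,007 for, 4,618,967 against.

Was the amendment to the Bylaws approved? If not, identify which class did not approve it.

Series A: 3/5 of 4604688 = 2762812.80, rounded up to 2762813; 2,762,813 required, 2,762,813 in favor — approved.
Series B: a majority of 650911 is 325456; 325,456 required, 325,241 in favor — not approved.
Series C: 3/4 of 1714181 = 1285635.75, rounded up to 1285636; 1,285,636 required, 1,285,859 in favor — approved.
Series D: a majority of 10339056 is 5169529; 5,169,529 required, 5,172,007 in favor — approved.

Not approved — the Series B shares did not give the required vote.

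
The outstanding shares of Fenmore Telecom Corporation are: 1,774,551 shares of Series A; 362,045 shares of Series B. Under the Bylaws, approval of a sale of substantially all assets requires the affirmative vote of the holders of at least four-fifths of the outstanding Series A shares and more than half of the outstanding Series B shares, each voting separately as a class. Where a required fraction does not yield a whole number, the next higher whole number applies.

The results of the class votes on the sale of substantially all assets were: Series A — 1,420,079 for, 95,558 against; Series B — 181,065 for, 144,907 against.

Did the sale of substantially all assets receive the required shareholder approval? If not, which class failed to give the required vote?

Series A: 4/5 of 1774551 = 1419640.80, rounded up to 1419641; 1,419,641 required, 1,420,079 in favor — approved.
Series B: a majority of 362045 is 181023; 181,023 required, 181,065 in favor — approved.

Approved — every class gave the required vote.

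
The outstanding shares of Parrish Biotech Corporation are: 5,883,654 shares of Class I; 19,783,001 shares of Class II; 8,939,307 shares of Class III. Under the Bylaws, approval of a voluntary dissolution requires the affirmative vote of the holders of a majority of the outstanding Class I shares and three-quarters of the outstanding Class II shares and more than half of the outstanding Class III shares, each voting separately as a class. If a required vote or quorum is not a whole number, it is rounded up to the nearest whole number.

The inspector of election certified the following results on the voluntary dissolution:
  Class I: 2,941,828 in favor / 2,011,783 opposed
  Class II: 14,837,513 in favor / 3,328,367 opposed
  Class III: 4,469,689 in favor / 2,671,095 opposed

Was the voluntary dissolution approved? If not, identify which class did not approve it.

Class I: a majority of 5883654 is 2941828; 2,941,828 required, 2,941,828 in favor — approved.
Class II: 3/4 of 19783001 = 14837250.75, rounded up to 14837251; 14,837,251 required, 14,837,513 in favor — approved.
Class III: a majority of 8939307 is 4469654; 4,469,654 required, 4,469,689 in favor — approved.

Approved — every class gave the required vote.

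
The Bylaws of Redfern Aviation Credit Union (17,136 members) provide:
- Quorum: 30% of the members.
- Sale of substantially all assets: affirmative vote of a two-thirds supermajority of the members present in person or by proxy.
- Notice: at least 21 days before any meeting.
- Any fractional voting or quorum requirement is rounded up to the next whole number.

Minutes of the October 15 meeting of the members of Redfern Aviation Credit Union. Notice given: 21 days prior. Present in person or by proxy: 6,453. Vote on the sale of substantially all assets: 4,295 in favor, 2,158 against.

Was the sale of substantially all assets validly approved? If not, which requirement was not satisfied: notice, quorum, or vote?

Invalid — vote requirement not satisfied.

Notice: 21 days given; 21 required. Satisfied.
Quorum: 30% of 17,136 = 5,140.80, rounded up to 5,141; 6,453 present. Satisfied.
Vote: requires two-thirds of those present (6,453); 2/3 of 6453 = 4302, so 4,302 needed; 4,295 in favor. Not satisfied.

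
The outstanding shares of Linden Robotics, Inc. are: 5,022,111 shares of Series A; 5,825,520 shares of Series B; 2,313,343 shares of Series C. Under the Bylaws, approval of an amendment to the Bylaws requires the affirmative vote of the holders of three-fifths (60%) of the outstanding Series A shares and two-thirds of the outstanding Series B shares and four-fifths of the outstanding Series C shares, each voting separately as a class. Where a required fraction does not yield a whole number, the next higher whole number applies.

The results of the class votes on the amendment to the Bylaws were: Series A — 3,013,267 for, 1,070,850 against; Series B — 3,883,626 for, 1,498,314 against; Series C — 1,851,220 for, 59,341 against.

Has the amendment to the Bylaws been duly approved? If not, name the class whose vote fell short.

Not approved — the Series B shares did not give the required vote.

Series A: 3/5 of 5022111 = 3013266.60, rounded up to 3013267; 3,013,267 required, 3,013,267 in favor — approved.
Series B: 2/3 of 5825520 = 3883680; 3,883,680 required, 3,883,626 in favor — not approved.
Series C: 4/5 of 2313343 = 1850674.40, rounded up to 1850675; 1,850,675 required, 1,851,220 in favor — approved.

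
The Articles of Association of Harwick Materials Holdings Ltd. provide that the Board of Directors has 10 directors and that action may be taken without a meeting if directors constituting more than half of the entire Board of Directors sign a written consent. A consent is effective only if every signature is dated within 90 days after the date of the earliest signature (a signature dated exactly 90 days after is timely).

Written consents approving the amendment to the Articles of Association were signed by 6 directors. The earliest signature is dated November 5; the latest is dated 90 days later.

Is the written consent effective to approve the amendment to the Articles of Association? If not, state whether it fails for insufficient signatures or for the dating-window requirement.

Effective — both the signature and dating-window requirements are satisfied.

Signatures required: more than half of 10 — a majority of 10 is 6, so 6 needed; 6 signed. Sufficient.
Dating window: the latest signature is 90 days after the earliest; the limit is 90 days. Within the window.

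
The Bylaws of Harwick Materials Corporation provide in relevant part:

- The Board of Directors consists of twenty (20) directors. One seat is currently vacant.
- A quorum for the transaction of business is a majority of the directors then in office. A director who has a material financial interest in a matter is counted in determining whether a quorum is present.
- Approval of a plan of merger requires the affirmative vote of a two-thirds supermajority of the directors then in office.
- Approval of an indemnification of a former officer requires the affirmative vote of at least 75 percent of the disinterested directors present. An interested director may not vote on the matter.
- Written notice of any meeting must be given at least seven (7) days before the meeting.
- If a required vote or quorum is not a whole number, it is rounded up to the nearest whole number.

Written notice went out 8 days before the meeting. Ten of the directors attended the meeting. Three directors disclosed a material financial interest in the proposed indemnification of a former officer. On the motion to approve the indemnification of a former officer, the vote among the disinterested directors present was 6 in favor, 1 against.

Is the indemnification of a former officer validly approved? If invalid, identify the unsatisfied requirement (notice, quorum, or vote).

Valid — all requirements satisfied.

Notice: 8 days given; 7 required (8 ≥ 7). Satisfied.
Quorum: 10 present (interested directors count toward quorum); quorum is 10. Satisfied.
Vote: the indemnification of a former officer requires three-fourths of the disinterested directors present (10 − 3 = 7). 3/4 of 7 = 5.25, rounded up to 6, so 6 affirmative votes are needed; 6 voted in favor. Satisfied.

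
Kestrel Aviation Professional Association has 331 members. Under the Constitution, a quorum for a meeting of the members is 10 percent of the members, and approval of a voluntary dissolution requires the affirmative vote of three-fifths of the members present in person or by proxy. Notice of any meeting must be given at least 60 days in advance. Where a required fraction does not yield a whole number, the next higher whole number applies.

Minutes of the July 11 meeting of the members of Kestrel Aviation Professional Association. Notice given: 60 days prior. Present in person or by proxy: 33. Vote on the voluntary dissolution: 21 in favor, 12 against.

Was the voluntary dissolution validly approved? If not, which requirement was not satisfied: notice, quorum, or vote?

Invalid — quorum requirement not satisfied.

Notice: 60 days given; 60 required. Satisfied.
Quorum: 10% of 331 = 33.10, rounded up to 34; 33 present. Not satisfied.
Vote: requires three-fifths of those present (33); 3/5 of 33 = 19.80, rounded up to 20, so 20 needed; 21 in favor. Satisfied.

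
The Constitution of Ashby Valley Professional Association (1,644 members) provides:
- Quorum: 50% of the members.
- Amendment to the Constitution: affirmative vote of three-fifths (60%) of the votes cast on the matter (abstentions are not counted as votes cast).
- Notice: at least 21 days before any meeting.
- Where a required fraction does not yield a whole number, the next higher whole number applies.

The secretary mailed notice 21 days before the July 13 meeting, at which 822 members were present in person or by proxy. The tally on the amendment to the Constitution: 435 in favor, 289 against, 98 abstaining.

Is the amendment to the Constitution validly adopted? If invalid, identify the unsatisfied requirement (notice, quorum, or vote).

Notice: 21 days given; 21 required. Satisfied.
Quorum: 50% of 1,644 = 822; 822 present. Satisfied.
Vote: requires three-fifths of the votes cast (822 − 98 abstaining = 724); 3/5 of 724 = 434.40, rounded up to 435, so 435 needed; 435 in favor. Satisfied.

Valid — all requirements satisfied.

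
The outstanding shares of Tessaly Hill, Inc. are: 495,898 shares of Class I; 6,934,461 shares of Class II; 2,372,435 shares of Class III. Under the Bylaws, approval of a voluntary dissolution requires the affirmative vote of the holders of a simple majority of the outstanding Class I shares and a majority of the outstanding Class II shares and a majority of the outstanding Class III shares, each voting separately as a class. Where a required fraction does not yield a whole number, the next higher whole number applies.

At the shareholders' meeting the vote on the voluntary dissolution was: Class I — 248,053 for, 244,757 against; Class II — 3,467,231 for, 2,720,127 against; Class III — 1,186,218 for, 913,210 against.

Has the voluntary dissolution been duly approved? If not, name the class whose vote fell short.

Approved — every class gave the required vote.

Class I: a majority of 495898 is 247950; 247,950 required, 248,053 in favor — approved.
Class II: a majority of 6934461 is 3467231; 3,467,231 required, 3,467,231 in favor — approved.
Class III: a majority of 2372435 is 1186218; 1,186,218 required, 1,186,218 in favor — approved.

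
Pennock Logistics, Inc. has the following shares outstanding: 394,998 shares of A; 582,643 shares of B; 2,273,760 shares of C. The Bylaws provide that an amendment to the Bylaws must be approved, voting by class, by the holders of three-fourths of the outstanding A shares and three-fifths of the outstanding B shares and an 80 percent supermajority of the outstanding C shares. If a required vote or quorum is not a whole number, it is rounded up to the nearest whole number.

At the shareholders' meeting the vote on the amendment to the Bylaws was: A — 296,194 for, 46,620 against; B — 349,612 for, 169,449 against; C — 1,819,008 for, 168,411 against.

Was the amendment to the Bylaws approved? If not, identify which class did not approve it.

Not approved — the A shares did not give the required vote.

A: 3/4 of 394998 = 296248.50, rounded up to 296249; 296,249 required, 296,194 in favor — not approved.
B: 3/5 of 582643 = 349585.80, rounded up to 349586; 349,586 required, 349,612 in favor — approved.
C: 4/5 of 2273760 = 1819008; 1,819,008 required, 1,819,008 in favor — approved.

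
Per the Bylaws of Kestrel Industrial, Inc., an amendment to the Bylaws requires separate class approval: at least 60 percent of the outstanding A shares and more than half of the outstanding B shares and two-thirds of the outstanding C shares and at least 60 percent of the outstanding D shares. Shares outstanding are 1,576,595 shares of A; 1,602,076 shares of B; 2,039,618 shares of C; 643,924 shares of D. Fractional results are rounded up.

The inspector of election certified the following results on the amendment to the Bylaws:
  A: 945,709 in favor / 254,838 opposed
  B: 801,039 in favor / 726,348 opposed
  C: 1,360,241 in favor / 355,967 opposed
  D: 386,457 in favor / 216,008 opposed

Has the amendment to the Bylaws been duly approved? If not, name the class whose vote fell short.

A: 3/5 of 1576595 = 945957; 945,957 required, 945,709 in favor — not approved.
B: a majority of 1602076 is 801039; 801,039 required, 801,039 in favor — approved.
C: 2/3 of 2039618 = 1359745.33, rounded up to 1359746; 1,359,746 required, 1,360,241 in favor — approved.
D: 3/5 of 643924 = 386354.40, rounded up to 386355; 386,355 required, 386,457 in favor — approved.

Not approved — the A shares did not give the required vote.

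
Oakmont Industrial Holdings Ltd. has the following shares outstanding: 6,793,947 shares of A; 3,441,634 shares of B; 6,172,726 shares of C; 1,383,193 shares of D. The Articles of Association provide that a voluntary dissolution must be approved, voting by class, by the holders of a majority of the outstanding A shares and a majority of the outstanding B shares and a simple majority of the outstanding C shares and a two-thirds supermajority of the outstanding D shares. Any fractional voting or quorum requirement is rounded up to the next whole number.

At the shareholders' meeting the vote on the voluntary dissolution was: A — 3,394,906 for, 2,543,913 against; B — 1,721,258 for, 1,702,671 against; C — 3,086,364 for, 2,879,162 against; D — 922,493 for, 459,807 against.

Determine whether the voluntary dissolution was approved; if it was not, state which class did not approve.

A: a majority of 6793947 is 3396974; 3,396,974 required, 3,394,906 in favor — not approved.
B: a majority of 3441634 is 1720818; 1,720,818 required, 1,721,258 in favor — approved.
C: a majority of 6172726 is 3086364; 3,086,364 required, 3,086,364 in favor — approved.
D: 2/3 of 1383193 = 922128.67, rounded up to 922129; 922,129 required, 922,493 in favor — approved.

Not approved — the A shares did not give the required vote.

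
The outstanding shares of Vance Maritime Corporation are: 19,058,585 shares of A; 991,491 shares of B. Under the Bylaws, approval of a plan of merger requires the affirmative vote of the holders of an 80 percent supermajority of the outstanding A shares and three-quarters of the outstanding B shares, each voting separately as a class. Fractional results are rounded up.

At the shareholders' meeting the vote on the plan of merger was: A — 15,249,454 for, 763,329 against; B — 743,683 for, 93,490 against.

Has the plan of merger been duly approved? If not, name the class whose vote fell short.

Approved — every class gave the required vote.

A: 4/5 of 19058585 = 15246868; 15,246,868 required, 15,249,454 in favor — approved.
B: 3/4 of 991491 = 743618.25, rounded up to 743619; 743,619 required, 743,683 in favor — approved.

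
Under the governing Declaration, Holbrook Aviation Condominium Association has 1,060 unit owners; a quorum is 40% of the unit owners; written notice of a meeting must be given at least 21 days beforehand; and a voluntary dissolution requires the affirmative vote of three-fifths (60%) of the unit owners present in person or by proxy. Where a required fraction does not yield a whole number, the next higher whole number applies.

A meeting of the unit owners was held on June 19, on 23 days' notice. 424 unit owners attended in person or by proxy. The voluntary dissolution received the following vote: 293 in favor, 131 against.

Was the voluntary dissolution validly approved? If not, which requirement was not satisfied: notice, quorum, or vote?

Valid — all requirements satisfied.

Notice: 23 days given; 21 required. Satisfied.
Quorum: 40% of 1,060 = 424; 424 present. Satisfied.
Vote: requires three-fifths of those present (424); 3/5 of 424 = 254.40, rounded up to 255, so 255 needed; 293 in favor. Satisfied.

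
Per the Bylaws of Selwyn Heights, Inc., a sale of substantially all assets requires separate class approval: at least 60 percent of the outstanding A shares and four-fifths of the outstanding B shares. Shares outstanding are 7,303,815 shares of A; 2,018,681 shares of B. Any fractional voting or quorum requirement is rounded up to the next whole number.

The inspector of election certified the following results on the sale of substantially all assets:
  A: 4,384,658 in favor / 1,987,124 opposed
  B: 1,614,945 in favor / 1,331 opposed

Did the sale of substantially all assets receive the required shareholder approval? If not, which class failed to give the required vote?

Approved — every class gave the required vote.

A: 3/5 of 7303815 = 4382289; 4,382,289 required, 4,384,658 in favor — approved.
B: 4/5 of 2018681 = 1614944.80, rounded up to 1614945; 1,614,945 required, 1,614,945 in favor — approved.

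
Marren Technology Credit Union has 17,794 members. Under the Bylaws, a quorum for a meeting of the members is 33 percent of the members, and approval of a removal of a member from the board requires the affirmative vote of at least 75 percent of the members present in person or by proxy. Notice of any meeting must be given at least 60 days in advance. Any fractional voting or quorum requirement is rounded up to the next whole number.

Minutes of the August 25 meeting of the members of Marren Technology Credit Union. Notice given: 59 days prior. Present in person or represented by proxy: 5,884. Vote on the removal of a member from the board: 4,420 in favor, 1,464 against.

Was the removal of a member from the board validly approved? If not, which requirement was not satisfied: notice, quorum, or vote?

Notice: 59 days given; 60 required. Not satisfied.
Quorum: 33% of 17,794 = 5,872.02, rounded up to 5,873; 5,884 present. Satisfied.
Vote: requires three-fourths of those present (5,884); 3/4 of 5884 = 4413, so 4,413 needed; 4,420 in favor. Satisfied.

Invalid — notice requirement not satisfied.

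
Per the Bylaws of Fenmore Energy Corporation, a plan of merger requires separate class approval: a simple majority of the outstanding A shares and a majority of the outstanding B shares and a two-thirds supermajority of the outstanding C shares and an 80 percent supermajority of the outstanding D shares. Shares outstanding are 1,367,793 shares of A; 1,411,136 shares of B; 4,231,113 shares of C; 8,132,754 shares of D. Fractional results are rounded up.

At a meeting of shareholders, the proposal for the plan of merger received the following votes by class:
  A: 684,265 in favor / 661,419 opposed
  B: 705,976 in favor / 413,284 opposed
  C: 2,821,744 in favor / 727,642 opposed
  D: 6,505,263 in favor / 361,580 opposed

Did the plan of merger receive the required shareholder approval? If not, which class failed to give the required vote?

A: a majority of 1367793 is 683897; 683,897 required, 684,265 in favor — approved.
B: a majority of 1411136 is 705569; 705,569 required, 705,976 in favor — approved.
C: 2/3 of 4231113 = 2820742; 2,820,742 required, 2,821,744 in favor — approved.
D: 4/5 of 8132754 = 6506203.20, rounded up to 6506204; 6,506,204 required, 6,505,263 in favor — not approved.

Not approved — the D shares did not give the required vote.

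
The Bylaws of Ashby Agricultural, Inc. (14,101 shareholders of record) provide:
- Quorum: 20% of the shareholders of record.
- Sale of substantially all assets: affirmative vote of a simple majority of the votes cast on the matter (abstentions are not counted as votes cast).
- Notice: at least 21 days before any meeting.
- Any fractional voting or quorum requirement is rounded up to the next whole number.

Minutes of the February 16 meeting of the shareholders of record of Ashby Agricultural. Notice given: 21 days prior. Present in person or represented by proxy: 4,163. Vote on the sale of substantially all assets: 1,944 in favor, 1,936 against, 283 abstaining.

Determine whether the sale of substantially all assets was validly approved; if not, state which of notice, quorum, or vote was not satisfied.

Notice: 21 days given; 21 required. Satisfied.
Quorum: 20% of 14,101 = 2,820.20, rounded up to 2,821; 4,163 present. Satisfied.
Vote: requires a majority of the votes cast (4,163 − 283 abstaining = 3,880); a majority of 3880 is 1941, so 1,941 needed; 1,944 in favor. Satisfied.

Valid — all requirements satisfied.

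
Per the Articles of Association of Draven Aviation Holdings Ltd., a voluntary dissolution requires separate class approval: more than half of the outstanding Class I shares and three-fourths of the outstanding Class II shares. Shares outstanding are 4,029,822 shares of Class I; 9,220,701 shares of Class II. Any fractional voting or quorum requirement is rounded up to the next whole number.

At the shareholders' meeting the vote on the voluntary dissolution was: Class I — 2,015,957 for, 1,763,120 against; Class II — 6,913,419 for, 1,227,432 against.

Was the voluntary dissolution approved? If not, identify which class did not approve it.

Not approved — the Class II shares did not give the required vote.

Class I: a majority of 4029822 is 2014912; 2,014,912 required, 2,015,957 in favor — approved.
Class II: 3/4 of 9220701 = 6915525.75, rounded up to 6915526; 6,915,526 required, 6,913,419 in favor — not approved.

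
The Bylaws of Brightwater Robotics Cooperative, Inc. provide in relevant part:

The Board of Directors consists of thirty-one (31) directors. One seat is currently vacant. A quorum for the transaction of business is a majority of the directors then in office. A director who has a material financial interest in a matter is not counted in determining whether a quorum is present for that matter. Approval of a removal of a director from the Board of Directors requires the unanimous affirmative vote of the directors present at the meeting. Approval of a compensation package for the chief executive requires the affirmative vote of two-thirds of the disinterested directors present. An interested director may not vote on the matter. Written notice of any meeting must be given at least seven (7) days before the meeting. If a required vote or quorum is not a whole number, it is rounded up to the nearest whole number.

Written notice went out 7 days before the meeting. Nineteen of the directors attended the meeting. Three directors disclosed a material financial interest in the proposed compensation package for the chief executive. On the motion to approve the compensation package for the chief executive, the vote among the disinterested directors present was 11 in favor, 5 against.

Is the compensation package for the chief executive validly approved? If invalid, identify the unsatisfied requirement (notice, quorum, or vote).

Notice: 7 days given; 7 required (7 ≥ 7). Satisfied.
Quorum: 19 present, but the 3 interested directors do not count, leaving 16. Quorum is 16. Satisfied.
Vote: the compensation package for the chief executive requires two-thirds of the disinterested directors present (19 − 3 = 16). 2/3 of 16 = 10.67, rounded up to 11, so 11 affirmative votes are needed; 11 voted in favor. Satisfied.

Valid — all requirements satisfied.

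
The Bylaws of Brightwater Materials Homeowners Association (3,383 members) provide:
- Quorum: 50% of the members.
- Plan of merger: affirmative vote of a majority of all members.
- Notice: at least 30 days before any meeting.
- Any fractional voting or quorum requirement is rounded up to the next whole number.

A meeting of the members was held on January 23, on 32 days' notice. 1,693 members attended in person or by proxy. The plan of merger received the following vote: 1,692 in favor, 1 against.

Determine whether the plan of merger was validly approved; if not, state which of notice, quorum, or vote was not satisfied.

Valid — all requirements satisfied.

Notice: 32 days given; 30 required. Satisfied.
Quorum: 50% of 3,383 = 1,691.50, rounded up to 1,692; 1,693 present. Satisfied.
Vote: requires a majority of all members (3,383); a majority of 3383 is 1692, so 1,692 needed; 1,692 in favor. Satisfied.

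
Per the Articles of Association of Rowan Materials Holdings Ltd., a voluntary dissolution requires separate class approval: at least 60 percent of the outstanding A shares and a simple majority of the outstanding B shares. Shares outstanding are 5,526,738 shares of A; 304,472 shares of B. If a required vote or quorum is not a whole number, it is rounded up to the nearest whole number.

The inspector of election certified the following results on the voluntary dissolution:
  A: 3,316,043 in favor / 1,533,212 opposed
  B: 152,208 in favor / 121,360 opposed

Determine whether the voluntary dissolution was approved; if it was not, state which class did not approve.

A: 3/5 of 5526738 = 3316042.80, rounded up to 3316043; 3,316,043 required, 3,316,043 in favor — approved.
B: a majority of 304472 is 152237; 152,237 required, 152,208 in favor — not approved.

Not approved — the B shares did not give the required vote.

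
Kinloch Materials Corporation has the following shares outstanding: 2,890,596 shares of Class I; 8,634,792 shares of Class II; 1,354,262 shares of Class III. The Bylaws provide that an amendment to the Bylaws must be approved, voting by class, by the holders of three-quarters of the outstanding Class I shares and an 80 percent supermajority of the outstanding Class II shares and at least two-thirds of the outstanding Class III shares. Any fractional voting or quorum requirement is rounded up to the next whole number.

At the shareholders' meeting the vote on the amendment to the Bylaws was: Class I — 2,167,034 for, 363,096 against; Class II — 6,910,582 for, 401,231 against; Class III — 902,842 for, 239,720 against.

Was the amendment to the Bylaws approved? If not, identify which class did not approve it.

Not approved — the Class I shares did not give the required vote.

Class I: 3/4 of 2890596 = 2167947; 2,167,947 required, 2,167,034 in favor — not approved.
Class II: 4/5 of 8634792 = 6907833.60, rounded up to 6907834; 6,907,834 required, 6,910,582 in favor — approved.
Class III: 2/3 of 1354262 = 902841.33, rounded up to 902842; 902,842 required, 902,842 in favor — approved.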